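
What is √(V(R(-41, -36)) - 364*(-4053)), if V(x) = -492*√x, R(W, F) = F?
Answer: 2*√(368823 - 738*I) ≈ 1214.6 - 1.2152*I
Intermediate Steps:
√(V(R(-41, -36)) - 364*(-4053)) = √(-2952*I - 364*(-4053)) = √(-2952*I + 1475292) = √(1475292 - 2952*I)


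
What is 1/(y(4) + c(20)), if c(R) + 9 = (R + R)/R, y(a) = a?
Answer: -⅓ ≈ -0.33333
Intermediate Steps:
c(R) = -7 (c(R) = -9 + (R + R)/R = -9 + (2*R)/R = -9 + 2 = -7)
1/(y(4) + c(20)) = 1/(4 - 7) = 1/(-3) = -⅓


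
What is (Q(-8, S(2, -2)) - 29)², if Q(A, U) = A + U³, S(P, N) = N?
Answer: 2025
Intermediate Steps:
(Q(-8, S(2, -2)) - 29)² = ((-8 + (-2)³) - 29)² = ((-8 - 8) - 29)² = (-16 - 29)² = (-45)² = 2025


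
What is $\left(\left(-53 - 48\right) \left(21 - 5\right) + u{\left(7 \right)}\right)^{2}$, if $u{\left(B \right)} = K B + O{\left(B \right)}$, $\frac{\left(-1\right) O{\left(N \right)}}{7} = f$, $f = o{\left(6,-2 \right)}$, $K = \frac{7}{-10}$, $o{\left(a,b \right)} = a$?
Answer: $\frac{276523641}{100} \approx 2.7652 \cdot 10^{6}$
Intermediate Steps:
$K = - \frac{7}{10}$ ($K = 7 \left(- \frac{1}{10}\right) = - \frac{7}{10} \approx -0.7$)
$f = 6$
$O{\left(N \right)} = -42$ ($O{\left(N \right)} = \left(-7\right) 6 = -42$)
$u{\left(B \right)} = -42 - \frac{7 B}{10}$ ($u{\left(B \right)} = - \frac{7 B}{10} - 42 = -42 - \frac{7 B}{10}$)
$\left(\left(-53 - 48\right) \left(21 - 5\right) + u{\left(7 \right)}\right)^{2} = \left(\left(-53 - 48\right) \left(21 - 5\right) - \frac{469}{10}\right)^{2} = \left(\left(-101\right) 16 - \frac{469}{10}\right)^{2} = \left(-1616 - \frac{469}{10}\right)^{2} = \left(- \frac{16629}{10}\right)^{2} = \frac{276523641}{100}$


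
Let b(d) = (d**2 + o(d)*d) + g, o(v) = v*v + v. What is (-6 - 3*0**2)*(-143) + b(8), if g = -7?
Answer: 1491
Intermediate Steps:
o(v) = v + v**2 (o(v) = v**2 + v = v + v**2)
b(d) = -7 + d**2 + d**2*(1 + d) (b(d) = (d**2 + (d*(1 + d))*d) - 7 = (d**2 + d**2*(1 + d)) - 7 = -7 + d**2 + d**2*(1 + d))
(-6 - 3*0**2)*(-143) + b(8) = (-6 - 3*0**2)*(-143) + (-7 + 8**3 + 2*8**2) = (-6 - 3*0)*(-143) + (-7 + 512 + 2*64) = (-6 + 0)*(-143) + (-7 + 512 + 128) = -6*(-143) + 633 = 858 + 633 = 1491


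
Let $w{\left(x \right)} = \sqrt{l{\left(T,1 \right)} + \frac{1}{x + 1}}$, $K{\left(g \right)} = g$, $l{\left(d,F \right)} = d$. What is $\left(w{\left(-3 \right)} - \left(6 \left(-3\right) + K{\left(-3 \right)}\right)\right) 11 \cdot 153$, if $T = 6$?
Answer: $35343 + \frac{1683 \sqrt{22}}{2} \approx 39290.0$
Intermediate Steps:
$w{\left(x \right)} = \sqrt{6 + \frac{1}{1 + x}}$ ($w{\left(x \right)} = \sqrt{6 + \frac{1}{x + 1}} = \sqrt{6 + \frac{1}{1 + x}}$)
$\left(w{\left(-3 \right)} - \left(6 \left(-3\right) + K{\left(-3 \right)}\right)\right) 11 \cdot 153 = \left(\sqrt{\frac{7 + 6 \left(-3\right)}{1 - 3}} - \left(6 \left(-3\right) - 3\right)\right) 11 \cdot 153 = \left(\sqrt{\frac{7 - 18}{-2}} - \left(-18 - 3\right)\right) 11 \cdot 153 = \left(\sqrt{\left(- \frac{1}{2}\right) \left(-11\right)} - -21\right) 11 \cdot 153 = \left(\sqrt{\frac{11}{2}} + 21\right) 11 \cdot 153 = \left(\frac{\sqrt{22}}{2} + 21\right) 11 \cdot 153 = \left(21 + \frac{\sqrt{22}}{2}\right) 11 \cdot 153 = \left(231 + \frac{11 \sqrt{22}}{2}\right) 153 = 35343 + \frac{1683 \sqrt{22}}{2}$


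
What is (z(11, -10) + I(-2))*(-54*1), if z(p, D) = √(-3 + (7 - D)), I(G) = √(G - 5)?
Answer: -54*√14 - 54*I*√7 ≈ -202.05 - 142.87*I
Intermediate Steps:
I(G) = √(-5 + G)
z(p, D) = √(4 - D)
(z(11, -10) + I(-2))*(-54*1) = (√(4 - 1*(-10)) + √(-5 - 2))*(-54*1) = (√(4 + 10) + √(-7))*(-54) = (√14 + I*√7)*(-54) = -54*√14 - 54*I*√7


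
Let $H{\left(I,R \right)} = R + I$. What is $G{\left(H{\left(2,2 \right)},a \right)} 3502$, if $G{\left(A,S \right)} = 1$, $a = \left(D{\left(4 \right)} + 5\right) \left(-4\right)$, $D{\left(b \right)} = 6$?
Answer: $3502$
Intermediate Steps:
$H{\left(I,R \right)} = I + R$
$a = -44$ ($a = \left(6 + 5\right) \left(-4\right) = 11 \left(-4\right) = -44$)
$G{\left(H{\left(2,2 \right)},a \right)} 3502 = 1 \cdot 3502 = 3502$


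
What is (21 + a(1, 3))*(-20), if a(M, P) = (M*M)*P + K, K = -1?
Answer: -460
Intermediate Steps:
a(M, P) = -1 + P*M² (a(M, P) = (M*M)*P - 1 = M²*P - 1 = P*M² - 1 = -1 + P*M²)
(21 + a(1, 3))*(-20) = (21 + (-1 + 3*1²))*(-20) = (21 + (-1 + 3*1))*(-20) = (21 + (-1 + 3))*(-20) = (21 + 2)*(-20) = 23*(-20) = -460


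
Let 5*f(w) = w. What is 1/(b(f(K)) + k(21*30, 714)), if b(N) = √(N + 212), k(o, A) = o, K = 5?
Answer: 210/132229 - √213/396687 ≈ 0.0015514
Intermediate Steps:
f(w) = w/5
b(N) = √(212 + N)
1/(b(f(K)) + k(21*30, 714)) = 1/(√(212 + (⅕)*5) + 21*30) = 1/(√(212 + 1) + 630) = 1/(√213 + 630) = 1/(630 + √213)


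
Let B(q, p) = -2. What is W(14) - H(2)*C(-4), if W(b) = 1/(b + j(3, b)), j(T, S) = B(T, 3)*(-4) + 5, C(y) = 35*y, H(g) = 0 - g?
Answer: -7559/27 ≈ -279.96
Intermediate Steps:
H(g) = -g
j(T, S) = 13 (j(T, S) = -2*(-4) + 5 = 8 + 5 = 13)
W(b) = 1/(13 + b) (W(b) = 1/(b + 13) = 1/(13 + b))
W(14) - H(2)*C(-4) = 1/(13 + 14) - (-1*2)*35*(-4) = 1/27 - (-2)*(-140) = 1/27 - 1*280 = 1/27 - 280 = -7559/27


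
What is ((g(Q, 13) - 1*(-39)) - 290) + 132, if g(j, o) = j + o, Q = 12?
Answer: -94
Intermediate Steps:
((g(Q, 13) - 1*(-39)) - 290) + 132 = (((12 + 13) - 1*(-39)) - 290) + 132 = ((25 + 39) - 290) + 132 = (64 - 290) + 132 = -226 + 132 = -94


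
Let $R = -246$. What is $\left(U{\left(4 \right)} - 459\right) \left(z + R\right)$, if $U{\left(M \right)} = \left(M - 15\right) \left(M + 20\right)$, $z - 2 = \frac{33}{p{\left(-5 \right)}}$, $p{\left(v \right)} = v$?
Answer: $\frac{905919}{5} \approx 1.8118 \cdot 10^{5}$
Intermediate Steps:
$z = - \frac{23}{5}$ ($z = 2 + \frac{33}{-5} = 2 + 33 \left(- \frac{1}{5}\right) = 2 - \frac{33}{5} = - \frac{23}{5} \approx -4.6$)
$U{\left(M \right)} = \left(-15 + M\right) \left(20 + M\right)$
$\left(U{\left(4 \right)} - 459\right) \left(z + R\right) = \left(\left(-300 + 4^{2} + 5 \cdot 4\right) - 459\right) \left(- \frac{23}{5} - 246\right) = \left(\left(-300 + 16 + 20\right) - 459\right) \left(- \frac{1253}{5}\right) = \left(-264 - 459\right) \left(- \frac{1253}{5}\right) = \left(-723\right) \left(- \frac{1253}{5}\right) = \frac{905919}{5}$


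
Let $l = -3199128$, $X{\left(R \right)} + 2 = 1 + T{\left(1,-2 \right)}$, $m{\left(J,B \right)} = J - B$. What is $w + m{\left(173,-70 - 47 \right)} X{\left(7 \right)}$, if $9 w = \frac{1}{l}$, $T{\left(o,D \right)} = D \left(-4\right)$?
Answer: $\frac{58448068559}{28792152} \approx 2030.0$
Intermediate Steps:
$T{\left(o,D \right)} = - 4 D$
$X{\left(R \right)} = 7$ ($X{\left(R \right)} = -2 + \left(1 - -8\right) = -2 + \left(1 + 8\right) = -2 + 9 = 7$)
$w = - \frac{1}{28792152}$ ($w = \frac{1}{9 \left(-3199128\right)} = \frac{1}{9} \left(- \frac{1}{3199128}\right) = - \frac{1}{28792152} \approx -3.4732 \cdot 10^{-8}$)
$w + m{\left(173,-70 - 47 \right)} X{\left(7 \right)} = - \frac{1}{28792152} + \left(173 - \left(-70 - 47\right)\right) 7 = - \frac{1}{28792152} + \left(173 - -117\right) 7 = - \frac{1}{28792152} + \left(173 + 117\right) 7 = - \frac{1}{28792152} + 290 \cdot 7 = - \frac{1}{28792152} + 2030 = \frac{58448068559}{28792152}$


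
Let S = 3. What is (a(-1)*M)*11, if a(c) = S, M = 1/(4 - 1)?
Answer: 11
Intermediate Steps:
M = 1/3 ≈ 0.33333
a(c) = 3
(a(-1)*M)*11 = (3*(1/3))*11 = 1*11 = 11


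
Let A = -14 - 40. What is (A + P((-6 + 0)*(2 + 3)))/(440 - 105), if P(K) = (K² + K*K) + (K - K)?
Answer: 1746/335 ≈ 5.2119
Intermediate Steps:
P(K) = 2*K² (P(K) = (K² + K²) + 0 = 2*K² + 0 = 2*K²)
A = -54
(A + P((-6 + 0)*(2 + 3)))/(440 - 105) = (-54 + 2*((-6 + 0)*(2 + 3))²)/(440 - 105) = (-54 + 2*(-6*5)²)/335 = (-54 + 2*(-30)²)*(1/335) = (-54 + 2*900)*(1/335) = (-54 + 1800)*(1/335) = 1746*(1/335) = 1746/335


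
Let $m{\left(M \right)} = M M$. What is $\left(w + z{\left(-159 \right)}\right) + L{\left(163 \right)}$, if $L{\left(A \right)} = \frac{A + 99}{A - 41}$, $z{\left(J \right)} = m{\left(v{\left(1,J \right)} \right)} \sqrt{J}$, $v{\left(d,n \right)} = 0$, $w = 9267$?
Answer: $\frac{565418}{61} \approx 9269.1$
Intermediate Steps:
$m{\left(M \right)} = M^{2}$
$z{\left(J \right)} = 0$ ($z{\left(J \right)} = 0^{2} \sqrt{J} = 0 \sqrt{J} = 0$)
$L{\left(A \right)} = \frac{99 + A}{-41 + A}$
$\left(w + z{\left(-159 \right)}\right) + L{\left(163 \right)} = \left(9267 + 0\right) + \frac{99 + 163}{-41 + 163} = 9267 + \frac{1}{122} \cdot 262 = 9267 + \frac{131}{61} = \frac{565418}{61}$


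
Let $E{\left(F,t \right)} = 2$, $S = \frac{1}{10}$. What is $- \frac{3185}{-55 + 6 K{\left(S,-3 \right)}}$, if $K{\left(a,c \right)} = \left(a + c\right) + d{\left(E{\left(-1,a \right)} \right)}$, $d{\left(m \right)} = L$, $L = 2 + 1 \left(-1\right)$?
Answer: $\frac{15925}{332} \approx 47.967$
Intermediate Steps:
$S = \frac{1}{10} \approx 0.1$
$L = 1$ ($L = 2 - 1 = 1$)
$d{\left(m \right)} = 1$
$K{\left(a,c \right)} = 1 + a + c$ ($K{\left(a,c \right)} = \left(a + c\right) + 1 = 1 + a + c$)
$- \frac{3185}{-55 + 6 K{\left(S,-3 \right)}} = - \frac{3185}{-55 + 6 \left(1 + \frac{1}{10} - 3\right)} = - \frac{3185}{-55 + 6 \left(- \frac{19}{10}\right)} = - \frac{3185}{-55 - \frac{57}{5}} = - \frac{3185}{- \frac{332}{5}} = \left(-3185\right) \left(- \frac{5}{332}\right) = \frac{15925}{332}$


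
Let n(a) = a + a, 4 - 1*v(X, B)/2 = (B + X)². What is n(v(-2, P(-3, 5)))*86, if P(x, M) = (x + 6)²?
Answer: -15480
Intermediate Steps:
P(x, M) = (6 + x)²
v(X, B) = 8 - 2*(B + X)²
n(a) = 2*a
n(v(-2, P(-3, 5)))*86 = (2*(8 - 2*((6 - 3)² - 2)²))*86 = (2*(8 - 2*(3² - 2)²))*86 = (2*(8 - 2*(9 - 2)²))*86 = (2*(8 - 2*7²))*86 = (2*(8 - 2*49))*86 = (2*(8 - 98))*86 = (2*(-90))*86 = -180*86 = -15480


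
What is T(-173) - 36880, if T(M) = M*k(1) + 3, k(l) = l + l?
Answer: -37223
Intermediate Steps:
k(l) = 2*l
T(M) = 3 + 2*M (T(M) = M*(2*1) + 3 = M*2 + 3 = 2*M + 3 = 3 + 2*M)
T(-173) - 36880 = (3 + 2*(-173)) - 36880 = (3 - 346) - 36880 = -343 - 36880 = -37223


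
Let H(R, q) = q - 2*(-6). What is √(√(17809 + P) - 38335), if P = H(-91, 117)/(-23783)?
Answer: √(-21683467796815 + 23783*√10073320995994)/23783 ≈ 195.45*I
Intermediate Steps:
H(R, q) = 12 + q (H(R, q) = q + 12 = 12 + q)
P = -129/23783 (P = (12 + 117)/(-23783) = 129*(-1/23783) = -129/23783 ≈ -0.0054240)
√(√(17809 + P) - 38335) = √(√(17809 - 129/23783) - 38335) = √(√(423551318/23783) - 38335) = √(√10073320995994/23783 - 38335) = √(-38335 + √10073320995994/23783)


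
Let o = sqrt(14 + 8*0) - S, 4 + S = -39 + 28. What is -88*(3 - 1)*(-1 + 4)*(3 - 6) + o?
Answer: 1599 + sqrt(14) ≈ 1602.7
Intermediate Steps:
S = -15 (S = -4 + (-39 + 28) = -4 - 11 = -15)
o = 15 + sqrt(14) (o = sqrt(14 + 8*0) - 1*(-15) = sqrt(14 + 0) + 15 = sqrt(14) + 15 = 15 + sqrt(14) ≈ 18.742)
-88*(3 - 1)*(-1 + 4)*(3 - 6) + o = -88*(3 - 1)*(-1 + 4)*(3 - 6) + (15 + sqrt(14)) = -88*2*3*(-3) + (15 + sqrt(14)) = -528*(-3) + (15 + sqrt(14)) = -88*(-18) + (15 + sqrt(14)) = 1584 + (15 + sqrt(14)) = 1599 + sqrt(14)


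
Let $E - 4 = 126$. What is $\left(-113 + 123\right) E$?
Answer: $1300$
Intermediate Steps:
$E = 130$ ($E = 4 + 126 = 130$)
$\left(-113 + 123\right) E = \left(-113 + 123\right) 130 = 10 \cdot 130 = 1300$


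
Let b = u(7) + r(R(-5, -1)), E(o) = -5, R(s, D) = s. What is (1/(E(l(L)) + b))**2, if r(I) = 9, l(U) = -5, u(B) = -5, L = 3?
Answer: 1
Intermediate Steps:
b = 4 (b = -5 + 9 = 4)
(1/(E(l(L)) + b))**2 = (1/(-5 + 4))**2 = (1/(-1))**2 = (-1)**2 = 1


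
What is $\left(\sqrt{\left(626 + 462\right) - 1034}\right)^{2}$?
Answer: $54$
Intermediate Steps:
$\left(\sqrt{\left(626 + 462\right) - 1034}\right)^{2} = \left(\sqrt{1088 - 1034}\right)^{2} = \left(\sqrt{54}\right)^{2} = \left(3 \sqrt{6}\right)^{2} = 54$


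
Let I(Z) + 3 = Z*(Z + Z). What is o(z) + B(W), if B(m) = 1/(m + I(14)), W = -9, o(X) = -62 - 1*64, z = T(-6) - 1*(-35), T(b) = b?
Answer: -47879/380 ≈ -126.00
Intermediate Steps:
I(Z) = -3 + 2*Z² (I(Z) = -3 + Z*(Z + Z) = -3 + Z*(2*Z) = -3 + 2*Z²)
z = 29 (z = -6 - 1*(-35) = -6 + 35 = 29)
o(X) = -126 (o(X) = -62 - 64 = -126)
B(m) = 1/(389 + m) (B(m) = 1/(m + (-3 + 2*14²)) = 1/(m + (-3 + 2*196)) = 1/(m + (-3 + 392)) = 1/(m + 389) = 1/(389 + m))
o(z) + B(W) = -126 + 1/(389 - 9) = -126 + 1/380 = -47879/380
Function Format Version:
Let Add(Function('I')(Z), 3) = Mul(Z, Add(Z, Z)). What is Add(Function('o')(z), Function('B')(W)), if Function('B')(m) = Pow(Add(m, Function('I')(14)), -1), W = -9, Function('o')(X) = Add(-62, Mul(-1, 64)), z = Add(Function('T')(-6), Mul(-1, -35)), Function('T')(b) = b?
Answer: Rational(-47879, 380) ≈ -126.00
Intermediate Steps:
Function('I')(Z) = Add(-3, Mul(2, Pow(Z, 2))) (Function('I')(Z) = Add(-3, Mul(Z, Add(Z, Z))) = Add(-3, Mul(Z, Mul(2, Z))) = Add(-3, Mul(2, Pow(Z, 2))))
z = 29 (z = Add(-6, Mul(-1, -35)) = Add(-6, 35) = 29)
Function('o')(X) = -126 (Function('o')(X) = Add(-62, -64) = -126)
Function('B')(m) = Pow(Add(389, m), -1) (Function('B')(m) = Pow(Add(m, Add(-3, Mul(2, Pow(14, 2)))), -1) = Pow(Add(m, Add(-3, Mul(2, 196))), -1) = Pow(Add(m, Add(-3, 392)), -1) = Pow(Add(m, 389), -1) = Pow(Add(389, m), -1))
Add(Function('o')(z), Function('B')(W)) = Add(-126, Pow(Add(389, -9), -1)) = Add(-126, Pow(380, -1)) = Add(-126, Rational(1, 380)) = Rational(-47879, 380)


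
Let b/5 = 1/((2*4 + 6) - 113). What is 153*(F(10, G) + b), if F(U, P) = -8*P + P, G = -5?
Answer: 58820/11 ≈ 5347.3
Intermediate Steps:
F(U, P) = -7*P
b = -5/99 (b = 5/((2*4 + 6) - 113) = 5/((8 + 6) - 113) = 5/(14 - 113) = 5/(-99) = 5*(-1/99) = -5/99 ≈ -0.050505)
153*(F(10, G) + b) = 153*(-7*(-5) - 5/99) = 153*(35 - 5/99) = 153*(3460/99) = 58820/11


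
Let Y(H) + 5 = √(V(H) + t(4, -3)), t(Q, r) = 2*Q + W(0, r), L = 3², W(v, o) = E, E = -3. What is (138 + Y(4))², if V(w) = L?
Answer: (133 + √14)² ≈ 18698.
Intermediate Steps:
W(v, o) = -3
L = 9
V(w) = 9
t(Q, r) = -3 + 2*Q (t(Q, r) = 2*Q - 3 = -3 + 2*Q)
Y(H) = -5 + √14 (Y(H) = -5 + √(9 + (-3 + 2*4)) = -5 + √(9 + (-3 + 8)) = -5 + √(9 + 5) = -5 + √14)
(138 + Y(4))² = (138 + (-5 + √14))² = (133 + √14)²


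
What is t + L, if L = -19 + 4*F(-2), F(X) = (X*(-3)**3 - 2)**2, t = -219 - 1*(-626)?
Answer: 11204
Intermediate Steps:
t = 407 (t = -219 + 626 = 407)
F(X) = (-2 - 27*X)**2 (F(X) = (X*(-27) - 2)**2 = (-27*X - 2)**2 = (-2 - 27*X)**2)
L = 10797 (L = -19 + 4*(2 + 27*(-2))**2 = -19 + 4*(2 - 54)**2 = -19 + 4*(-52)**2 = -19 + 4*2704 = -19 + 10816 = 10797)
t + L = 407 + 10797 = 11204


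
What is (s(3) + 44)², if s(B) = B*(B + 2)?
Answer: 3481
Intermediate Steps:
s(B) = B*(2 + B)
(s(3) + 44)² = (3*(2 + 3) + 44)² = (3*5 + 44)² = (15 + 44)² = 59² = 3481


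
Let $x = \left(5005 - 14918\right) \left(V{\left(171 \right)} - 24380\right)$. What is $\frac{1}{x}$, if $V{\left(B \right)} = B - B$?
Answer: $\frac{1}{241678940} \approx 4.1377 \cdot 10^{-9}$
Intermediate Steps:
$V{\left(B \right)} = 0$
$x = 241678940$ ($x = \left(5005 - 14918\right) \left(0 - 24380\right) = \left(-9913\right) \left(-24380\right) = 241678940$)
$\frac{1}{x} = \frac{1}{241678940}$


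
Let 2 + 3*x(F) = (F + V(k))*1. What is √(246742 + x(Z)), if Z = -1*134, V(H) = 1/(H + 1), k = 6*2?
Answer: √41691741/13 ≈ 496.69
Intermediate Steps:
k = 12
V(H) = 1/(1 + H)
Z = -134
x(F) = -25/39 + F/3 (x(F) = -⅔ + ((F + 1/(1 + 12))*1)/3 = -⅔ + ((F + 1/13)*1)/3 = -⅔ + ((1/13 + F)*1)/3 = -⅔ + (1/13 + F)/3 = -⅔ + (1/39 + F/3) = -25/39 + F/3)
√(246742 + x(Z)) = √(246742 + (-25/39 + (⅓)*(-134))) = √(246742 + (-25/39 - 134/3)) = √(246742 - 589/13) = √(3207057/13) = √41691741/13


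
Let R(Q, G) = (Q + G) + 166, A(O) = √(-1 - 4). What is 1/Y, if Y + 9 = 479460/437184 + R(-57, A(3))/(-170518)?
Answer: -76258814468518894608/602744981628314579761 + 56581735655808*I*√5/602744981628314579761 ≈ -0.12652 + 2.0991e-7*I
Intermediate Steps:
A(O) = I*√5 (A(O) = √(-5) = I*√5)
R(Q, G) = 166 + G + Q (R(Q, G) = (G + Q) + 166 = 166 + G + Q)
Y = -24550865191/3106155888 - I*√5/170518 (Y = -9 + (479460/437184 + (166 + I*√5 - 57)/(-170518)) = -9 + (479460*(1/437184) + (109 + I*√5)*(-1/170518)) = -9 + (39955/36432 + (-109/170518 - I*√5/170518)) = -9 + (3404537801/3106155888 - I*√5/170518) = -24550865191/3106155888 - I*√5/170518 ≈ -7.9039 - 1.3113e-5*I)
1/Y = 1/(-24550865191/3106155888 - I*√5/170518)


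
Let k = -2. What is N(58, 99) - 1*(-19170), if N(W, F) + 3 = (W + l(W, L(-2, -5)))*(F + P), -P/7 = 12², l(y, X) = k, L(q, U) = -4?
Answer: -31737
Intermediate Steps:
l(y, X) = -2
P = -1008 (P = -7*12² = -7*144 = -1008)
N(W, F) = -3 + (-1008 + F)*(-2 + W) (N(W, F) = -3 + (W - 2)*(F - 1008) = -3 + (-2 + W)*(-1008 + F) = -3 + (-1008 + F)*(-2 + W))
N(58, 99) - 1*(-19170) = (2013 - 1008*58 - 2*99 + 99*58) - 1*(-19170) = (2013 - 58464 - 198 + 5742) + 19170 = -50907 + 19170 = -31737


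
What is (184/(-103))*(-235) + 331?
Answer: 77333/103 ≈ 750.81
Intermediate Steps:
(184/(-103))*(-235) + 331 = (184*(-1/103))*(-235) + 331 = -184/103*(-235) + 331 = 43240/103 + 331 = 77333/103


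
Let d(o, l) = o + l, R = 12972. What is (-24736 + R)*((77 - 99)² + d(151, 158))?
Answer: -9328852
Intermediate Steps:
d(o, l) = l + o
(-24736 + R)*((77 - 99)² + d(151, 158)) = (-24736 + 12972)*((77 - 99)² + (158 + 151)) = -11764*((-22)² + 309) = -11764*(484 + 309) = -11764*793 = -9328852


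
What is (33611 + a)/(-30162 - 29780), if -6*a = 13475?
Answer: -188191/359652 ≈ -0.52326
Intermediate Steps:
a = -13475/6 (a = -⅙*13475 = -13475/6 ≈ -2245.8)
(33611 + a)/(-30162 - 29780) = (33611 - 13475/6)/(-30162 - 29780) = (188191/6)/(-59942) = (188191/6)*(-1/59942) = -188191/359652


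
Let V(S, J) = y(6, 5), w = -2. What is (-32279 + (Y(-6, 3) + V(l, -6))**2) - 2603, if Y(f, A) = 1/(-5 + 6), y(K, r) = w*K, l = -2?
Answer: -34761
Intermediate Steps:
y(K, r) = -2*K
V(S, J) = -12 (V(S, J) = -2*6 = -12)
Y(f, A) = 1 (Y(f, A) = 1/1 = 1)
(-32279 + (Y(-6, 3) + V(l, -6))**2) - 2603 = (-32279 + (1 - 12)**2) - 2603 = (-32279 + (-11)**2) - 2603 = (-32279 + 121) - 2603 = -32158 - 2603 = -34761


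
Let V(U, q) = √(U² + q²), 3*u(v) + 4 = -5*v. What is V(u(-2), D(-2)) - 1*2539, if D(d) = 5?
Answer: -2539 + √29 ≈ -2533.6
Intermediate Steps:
u(v) = -4/3 - 5*v/3 (u(v) = -4/3 + (-5*v)/3 = -4/3 - 5*v/3)
V(u(-2), D(-2)) - 1*2539 = √((-4/3 - 5/3*(-2))² + 5²) - 1*2539 = √((-4/3 + 10/3)² + 25) - 2539 = √(2² + 25) - 2539 = √(4 + 25) - 2539 = √29 - 2539 = -2539 + √29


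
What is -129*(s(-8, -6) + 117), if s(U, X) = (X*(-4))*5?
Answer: -30573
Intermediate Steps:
s(U, X) = -20*X (s(U, X) = -4*X*5 = -20*X)
-129*(s(-8, -6) + 117) = -129*(-20*(-6) + 117) = -129*(120 + 117) = -129*237 = -30573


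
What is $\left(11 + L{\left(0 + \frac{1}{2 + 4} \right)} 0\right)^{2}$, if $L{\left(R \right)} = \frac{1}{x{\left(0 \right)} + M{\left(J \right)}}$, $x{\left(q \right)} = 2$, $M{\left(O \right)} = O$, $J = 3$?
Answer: $121$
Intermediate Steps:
$L{\left(R \right)} = \frac{1}{5}$ ($L{\left(R \right)} = \frac{1}{2 + 3} = \frac{1}{5}$)
$\left(11 + L{\left(0 + \frac{1}{2 + 4} \right)} 0\right)^{2} = \left(11 + \frac{1}{5} \cdot 0\right)^{2} = \left(11 + 0\right)^{2} = 11^{2} = 121$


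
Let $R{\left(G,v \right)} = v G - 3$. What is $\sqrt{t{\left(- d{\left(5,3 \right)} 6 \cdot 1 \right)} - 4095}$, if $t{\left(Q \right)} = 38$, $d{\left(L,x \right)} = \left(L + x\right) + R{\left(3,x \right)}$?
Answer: $i \sqrt{4057} \approx 63.695 i$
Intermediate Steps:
$R{\left(G,v \right)} = -3 + G v$ ($R{\left(G,v \right)} = G v - 3 = -3 + G v$)
$d{\left(L,x \right)} = -3 + L + 4 x$ ($d{\left(L,x \right)} = \left(L + x\right) + \left(-3 + 3 x\right) = -3 + L + 4 x$)
$\sqrt{t{\left(- d{\left(5,3 \right)} 6 \cdot 1 \right)} - 4095} = \sqrt{38 - 4095} = \sqrt{-4057} = i \sqrt{4057}$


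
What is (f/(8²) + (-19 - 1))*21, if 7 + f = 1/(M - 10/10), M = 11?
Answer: -270249/640 ≈ -422.26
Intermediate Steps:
f = -69/10 (f = -7 + 1/(11 - 10/10) = -7 + 1/(11 - 10*⅒) = -7 + 1/(11 - 1) = -7 + 1/10 = -7 + ⅒ = -69/10 ≈ -6.9000)
(f/(8²) + (-19 - 1))*21 = (-69/(10*(8²)) + (-19 - 1))*21 = (-69/10/64 - 20)*21 = (-69/10*1/64 - 20)*21 = (-69/640 - 20)*21 = -12869/640*21 = -270249/640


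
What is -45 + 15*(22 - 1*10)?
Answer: 135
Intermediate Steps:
-45 + 15*(22 - 1*10) = -45 + 15*(22 - 10) = -45 + 15*12 = -45 + 180 = 135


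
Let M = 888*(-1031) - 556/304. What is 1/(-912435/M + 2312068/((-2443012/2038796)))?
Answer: -3863305164641/7454311995368974624 ≈ -5.1826e-7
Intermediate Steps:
M = -69580267/76 (M = -915528 - 556*1/304 = -915528 - 139/76 = -69580267/76 ≈ -9.1553e+5)
1/(-912435/M + 2312068/((-2443012/2038796))) = 1/(-912435/(-69580267/76) + 2312068/((-2443012/2038796))) = 1/(-912435*(-76/69580267) + 2312068/((-2443012*1/2038796))) = 1/(69345060/69580267 + 2312068/(-610753/509699)) = 1/(69345060/69580267 + 2312068*(-509699/610753)) = 1/(69345060/69580267 - 107132613412/55523) = 1/(-7454311995368974624/3863305164641) = -3863305164641/7454311995368974624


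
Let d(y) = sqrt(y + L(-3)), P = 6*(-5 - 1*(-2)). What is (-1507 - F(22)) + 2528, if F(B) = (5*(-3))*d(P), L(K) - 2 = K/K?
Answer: 1021 + 15*I*sqrt(15) ≈ 1021.0 + 58.095*I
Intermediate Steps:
P = -18 (P = 6*(-5 + 2) = 6*(-3) = -18)
L(K) = 3 (L(K) = 2 + K/K = 2 + 1 = 3)
d(y) = sqrt(3 + y) (d(y) = sqrt(y + 3) = sqrt(3 + y))
F(B) = -15*I*sqrt(15) (F(B) = (5*(-3))*sqrt(3 - 18) = -15*I*sqrt(15))
(-1507 - F(22)) + 2528 = (-1507 - (-15)*I*sqrt(15)) + 2528 = (-1507 + 15*I*sqrt(15)) + 2528 = 1021 + 15*I*sqrt(15)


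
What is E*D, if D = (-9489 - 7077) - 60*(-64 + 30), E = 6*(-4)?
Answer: 348624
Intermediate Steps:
E = -24
D = -14526 (D = -16566 - 60*(-34) = -16566 + 2040 = -14526)
E*D = -24*(-14526) = 348624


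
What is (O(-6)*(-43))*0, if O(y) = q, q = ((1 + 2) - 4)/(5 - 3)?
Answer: 0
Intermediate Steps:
q = -1/2 (q = (3 - 4)/2 = -1*1/2 = -1/2 ≈ -0.50000)
O(y) = -1/2
(O(-6)*(-43))*0 = -1/2*(-43)*0 = (43/2)*0 = 0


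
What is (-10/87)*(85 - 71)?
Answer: -140/87 ≈ -1.6092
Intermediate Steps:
(-10/87)*(85 - 71) = -10*1/87*14 = -10/87*14 = -140/87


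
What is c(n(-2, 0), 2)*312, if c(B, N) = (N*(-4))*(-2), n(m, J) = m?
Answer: 4992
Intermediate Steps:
c(B, N) = 8*N (c(B, N) = -4*N*(-2) = 8*N)
c(n(-2, 0), 2)*312 = (8*2)*312 = 16*312 = 4992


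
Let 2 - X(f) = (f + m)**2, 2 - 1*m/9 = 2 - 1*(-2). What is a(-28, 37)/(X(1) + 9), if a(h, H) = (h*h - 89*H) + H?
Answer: 1236/139 ≈ 8.8921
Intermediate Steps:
m = -18 (m = 18 - 9*(2 - 1*(-2)) = 18 - 9*(2 + 2) = 18 - 9*4 = 18 - 36 = -18)
X(f) = 2 - (-18 + f)**2 (X(f) = 2 - (f - 18)**2 = 2 - (-18 + f)**2)
a(h, H) = h**2 - 88*H (a(h, H) = (h**2 - 89*H) + H = h**2 - 88*H)
a(-28, 37)/(X(1) + 9) = ((-28)**2 - 88*37)/((2 - (-18 + 1)**2) + 9) = (784 - 3256)/((2 - 1*(-17)**2) + 9) = -2472/((2 - 1*289) + 9) = -2472/((2 - 289) + 9) = -2472/(-287 + 9) = -2472/(-278) = -2472*(-1/278) = 1236/139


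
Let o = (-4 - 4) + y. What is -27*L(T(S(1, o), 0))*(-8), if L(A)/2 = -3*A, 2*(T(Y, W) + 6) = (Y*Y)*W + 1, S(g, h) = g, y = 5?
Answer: 7128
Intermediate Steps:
o = -3 (o = (-4 - 4) + 5 = -8 + 5 = -3)
T(Y, W) = -11/2 + W*Y**2/2 (T(Y, W) = -6 + ((Y*Y)*W + 1)/2 = -6 + (Y**2*W + 1)/2 = -6 + (W*Y**2 + 1)/2 = -6 + (1 + W*Y**2)/2 = -6 + (1/2 + W*Y**2/2) = -11/2 + W*Y**2/2)
L(A) = -6*A (L(A) = 2*(-3*A) = -6*A)
-27*L(T(S(1, o), 0))*(-8) = -(-162)*(-11/2 + (1/2)*0*1**2)*(-8) = -(-162)*(-11/2 + (1/2)*0*1)*(-8) = -(-162)*(-11/2 + 0)*(-8) = -(-162)*(-11)/2*(-8) = -27*33*(-8) = -891*(-8) = 7128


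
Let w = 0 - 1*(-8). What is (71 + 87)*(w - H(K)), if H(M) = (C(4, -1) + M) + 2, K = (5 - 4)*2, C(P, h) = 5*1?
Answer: -158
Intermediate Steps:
C(P, h) = 5
K = 2 (K = 1*2 = 2)
H(M) = 7 + M (H(M) = (5 + M) + 2 = 7 + M)
w = 8 (w = 0 + 8 = 8)
(71 + 87)*(w - H(K)) = (71 + 87)*(8 - (7 + 2)) = 158*(8 - 1*9) = 158*(8 - 9) = 158*(-1) = -158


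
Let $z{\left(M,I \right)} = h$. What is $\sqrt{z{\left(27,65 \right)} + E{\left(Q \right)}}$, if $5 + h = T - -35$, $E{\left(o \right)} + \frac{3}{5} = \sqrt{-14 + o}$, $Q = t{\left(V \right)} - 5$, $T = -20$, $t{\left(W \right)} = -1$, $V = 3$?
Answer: $\frac{\sqrt{235 + 50 i \sqrt{5}}}{5} \approx 3.1472 + 0.7105 i$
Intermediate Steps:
$Q = -6$ ($Q = -1 - 5 = -6$)
$E{\left(o \right)} = - \frac{3}{5} + \sqrt{-14 + o}$
$h = 10$ ($h = -5 - -15 = -5 + \left(-20 + 35\right) = -5 + 15 = 10$)
$z{\left(M,I \right)} = 10$
$\sqrt{z{\left(27,65 \right)} + E{\left(Q \right)}} = \sqrt{10 - \left(\frac{3}{5} - \sqrt{-14 - 6}\right)} = \sqrt{10 - \left(\frac{3}{5} - \sqrt{-20}\right)} = \sqrt{10 - \left(\frac{3}{5} - 2 i \sqrt{5}\right)} = \sqrt{\frac{47}{5} + 2 i \sqrt{5}}$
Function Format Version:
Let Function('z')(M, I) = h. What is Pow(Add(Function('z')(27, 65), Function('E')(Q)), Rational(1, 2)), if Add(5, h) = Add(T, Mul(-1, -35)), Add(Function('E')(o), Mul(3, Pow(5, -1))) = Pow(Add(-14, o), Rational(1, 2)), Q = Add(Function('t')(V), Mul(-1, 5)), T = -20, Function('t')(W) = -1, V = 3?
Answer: Mul(Rational(1, 5), Pow(Add(235, Mul(50, I, Pow(5, Rational(1, 2)))), Rational(1, 2))) ≈ Add(3.1472, Mul(0.71050, I))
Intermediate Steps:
Q = -6 (Q = Add(-1, Mul(-1, 5)) = Add(-1, -5) = -6)
Function('E')(o) = Add(Rational(-3, 5), Pow(Add(-14, o), Rational(1, 2)))
h = 10 (h = Add(-5, Add(-20, Mul(-1, -35))) = Add(-5, Add(-20, 35)) = Add(-5, 15) = 10)
Function('z')(M, I) = 10
Pow(Add(Function('z')(27, 65), Function('E')(Q)), Rational(1, 2)) = Pow(Add(10, Add(Rational(-3, 5), Pow(Add(-14, -6), Rational(1, 2)))), Rational(1, 2)) = Pow(Add(10, Add(Rational(-3, 5), Pow(-20, Rational(1, 2)))), Rational(1, 2)) = Pow(Add(10, Add(Rational(-3, 5), Mul(2, I, Pow(5, Rational(1, 2))))), Rational(1, 2)) = Pow(Add(Rational(47, 5), Mul(2, I, Pow(5, Rational(1, 2)))), Rational(1, 2))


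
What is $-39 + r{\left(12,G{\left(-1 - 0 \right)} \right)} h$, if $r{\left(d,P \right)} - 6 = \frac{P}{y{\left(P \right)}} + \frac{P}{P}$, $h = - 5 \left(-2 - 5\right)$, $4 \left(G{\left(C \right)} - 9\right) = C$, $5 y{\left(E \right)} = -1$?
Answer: $- \frac{5301}{4} \approx -1325.3$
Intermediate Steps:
$y{\left(E \right)} = - \frac{1}{5}$ ($y{\left(E \right)} = \frac{1}{5} \left(-1\right) = - \frac{1}{5}$)
$G{\left(C \right)} = 9 + \frac{C}{4}$
$h = 35$ ($h = \left(-5\right) \left(-7\right) = 35$)
$r{\left(d,P \right)} = 7 - 5 P$ ($r{\left(d,P \right)} = 6 + \left(\frac{P}{- \frac{1}{5}} + \frac{P}{P}\right) = 6 + \left(P \left(-5\right) + 1\right) = 6 - \left(-1 + 5 P\right) = 7 - 5 P$)
$-39 + r{\left(12,G{\left(-1 - 0 \right)} \right)} h = -39 + \left(7 - 5 \left(9 + \frac{-1 - 0}{4}\right)\right) 35 = -39 + \left(7 - 5 \left(9 + \frac{-1 + 0}{4}\right)\right) 35 = -39 + \left(7 - 5 \left(9 + \frac{1}{4} \left(-1\right)\right)\right) 35 = -39 + \left(7 - 5 \left(9 - \frac{1}{4}\right)\right) 35 = -39 + \left(7 - \frac{175}{4}\right) 35 = -39 - \frac{5145}{4} = - \frac{5301}{4}$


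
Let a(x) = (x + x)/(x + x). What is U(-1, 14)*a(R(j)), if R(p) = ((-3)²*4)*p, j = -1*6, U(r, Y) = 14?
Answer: 14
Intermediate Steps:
j = -6
R(p) = 36*p (R(p) = (9*4)*p = 36*p)
a(x) = 1 (a(x) = (2*x)/((2*x)) = (2*x)*(1/(2*x)) = 1)
U(-1, 14)*a(R(j)) = 14*1 = 14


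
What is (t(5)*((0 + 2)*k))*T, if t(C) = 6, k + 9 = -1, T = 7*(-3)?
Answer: 2520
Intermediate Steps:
T = -21
k = -10 (k = -9 - 1 = -10)
(t(5)*((0 + 2)*k))*T = (6*((0 + 2)*(-10)))*(-21) = (6*(2*(-10)))*(-21) = (6*(-20))*(-21) = -120*(-21) = 2520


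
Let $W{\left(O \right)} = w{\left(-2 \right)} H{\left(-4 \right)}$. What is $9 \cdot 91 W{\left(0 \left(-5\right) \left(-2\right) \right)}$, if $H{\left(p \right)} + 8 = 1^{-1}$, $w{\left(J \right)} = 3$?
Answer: $-17199$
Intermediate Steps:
$H{\left(p \right)} = -7$ ($H{\left(p \right)} = -8 + 1^{-1} = -8 + 1 = -7$)
$W{\left(O \right)} = -21$ ($W{\left(O \right)} = 3 \left(-7\right) = -21$)
$9 \cdot 91 W{\left(0 \left(-5\right) \left(-2\right) \right)} = 9 \cdot 91 \left(-21\right) = 819 \left(-21\right) = -17199$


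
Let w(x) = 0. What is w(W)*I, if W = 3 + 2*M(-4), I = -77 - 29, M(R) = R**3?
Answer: 0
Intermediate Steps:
I = -106
W = -125 (W = 3 + 2*(-4)**3 = 3 + 2*(-64) = 3 - 128 = -125)
w(W)*I = 0*(-106) = 0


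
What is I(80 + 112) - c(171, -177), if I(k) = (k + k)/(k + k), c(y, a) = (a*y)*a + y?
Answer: -5357429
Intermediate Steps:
c(y, a) = y + y*a**2 (c(y, a) = y*a**2 + y = y + y*a**2)
I(k) = 1 (I(k) = (2*k)/((2*k)) = (2*k)*(1/(2*k)) = 1)
I(80 + 112) - c(171, -177) = 1 - 171*(1 + (-177)**2) = 1 - 171*(1 + 31329) = 1 - 171*31330 = 1 - 1*5357430 = 1 - 5357430 = -5357429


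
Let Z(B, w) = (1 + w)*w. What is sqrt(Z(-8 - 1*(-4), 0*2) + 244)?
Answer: 2*sqrt(61) ≈ 15.620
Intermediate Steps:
Z(B, w) = w*(1 + w)
sqrt(Z(-8 - 1*(-4), 0*2) + 244) = sqrt((0*2)*(1 + 0*2) + 244) = sqrt(0*(1 + 0) + 244) = sqrt(0*1 + 244) = sqrt(0 + 244) = sqrt(244) = 2*sqrt(61)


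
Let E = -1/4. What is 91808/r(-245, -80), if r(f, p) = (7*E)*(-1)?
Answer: 367232/7 ≈ 52462.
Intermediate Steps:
E = -¼ (E = -1*¼ = -¼ ≈ -0.25000)
r(f, p) = 7/4 (r(f, p) = (7*(-¼))*(-1) = -7/4*(-1) = 7/4)
91808/r(-245, -80) = 91808/(7/4) = 91808*(4/7) = 367232/7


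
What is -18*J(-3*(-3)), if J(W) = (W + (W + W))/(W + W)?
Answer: -27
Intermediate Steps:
J(W) = 3/2 (J(W) = (W + 2*W)/((2*W)) = (3*W)*(1/(2*W)) = 3/2)
-18*J(-3*(-3)) = -18*3/2 = -27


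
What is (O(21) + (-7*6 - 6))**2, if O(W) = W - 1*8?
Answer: 1225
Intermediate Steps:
O(W) = -8 + W (O(W) = W - 8 = -8 + W)
(O(21) + (-7*6 - 6))**2 = ((-8 + 21) + (-7*6 - 6))**2 = (13 + (-42 - 6))**2 = (13 - 48)**2 = (-35)**2 = 1225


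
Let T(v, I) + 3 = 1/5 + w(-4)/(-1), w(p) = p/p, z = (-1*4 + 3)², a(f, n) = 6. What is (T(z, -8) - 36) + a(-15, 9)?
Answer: -169/5 ≈ -33.800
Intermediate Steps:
z = 1 (z = (-4 + 3)² = (-1)² = 1)
w(p) = 1
T(v, I) = -19/5 (T(v, I) = -3 + (1/5 + 1/(-1)) = -3 + (1*(⅕) + 1*(-1)) = -3 + (⅕ - 1) = -3 - ⅘ = -19/5)
(T(z, -8) - 36) + a(-15, 9) = (-19/5 - 36) + 6 = -199/5 + 6 = -169/5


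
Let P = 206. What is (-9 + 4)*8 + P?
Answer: 166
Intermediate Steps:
(-9 + 4)*8 + P = (-9 + 4)*8 + 206 = -5*8 + 206 = -40 + 206 = 166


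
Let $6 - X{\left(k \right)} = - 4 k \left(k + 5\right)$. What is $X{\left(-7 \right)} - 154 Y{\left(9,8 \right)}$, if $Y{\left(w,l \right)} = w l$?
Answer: $-11026$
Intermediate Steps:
$X{\left(k \right)} = 6 + 4 k \left(5 + k\right)$ ($X{\left(k \right)} = 6 - - 4 k \left(k + 5\right) = 6 - - 4 k \left(5 + k\right) = 6 + 4 k \left(5 + k\right)$)
$Y{\left(w,l \right)} = l w$
$X{\left(-7 \right)} - 154 Y{\left(9,8 \right)} = \left(6 + 4 \left(-7\right)^{2} + 20 \left(-7\right)\right) - 154 \cdot 8 \cdot 9 = \left(6 + 4 \cdot 49 - 140\right) - 11088 = \left(6 + 196 - 140\right) - 11088 = 62 - 11088 = -11026$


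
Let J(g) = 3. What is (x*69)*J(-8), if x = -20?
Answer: -4140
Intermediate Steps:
(x*69)*J(-8) = -20*69*3 = -1380*3 = -4140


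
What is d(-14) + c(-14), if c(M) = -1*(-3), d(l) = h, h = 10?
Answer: 13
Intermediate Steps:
d(l) = 10
c(M) = 3
d(-14) + c(-14) = 10 + 3 = 13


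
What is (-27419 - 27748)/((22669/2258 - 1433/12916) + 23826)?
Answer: -268151413796/115859806003 ≈ -2.3144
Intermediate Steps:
(-27419 - 27748)/((22669/2258 - 1433/12916) + 23826) = -55167/((22669*(1/2258) - 1433*1/12916) + 23826) = -55167/((22669/2258 - 1433/12916) + 23826) = -55167/(144778545/14582164 + 23826) = -55167/347579418009/14582164 = -55167*14582164/347579418009 = -268151413796/115859806003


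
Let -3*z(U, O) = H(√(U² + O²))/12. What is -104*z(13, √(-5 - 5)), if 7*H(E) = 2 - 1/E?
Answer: 52/63 - 26*√159/10017 ≈ 0.79267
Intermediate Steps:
H(E) = 2/7 - 1/(7*E) (H(E) = (2 - 1/E)/7 = 2/7 - 1/(7*E))
z(U, O) = -(-1 + 2*√(O² + U²))/(252*√(O² + U²)) (z(U, O) = -(-1 + 2*√(U² + O²))/(7*(√(U² + O²)))/(3*12) = -(-1 + 2*√(O² + U²))/(7*(√(O² + U²)))/(3*12) = -(-1 + 2*√(O² + U²))/(7*√(O² + U²))/(3*12) = -(-1 + 2*√(O² + U²))/(252*√(O² + U²)))
-104*z(13, √(-5 - 5)) = -104*(-1/126 + 1/(252*√((√(-5 - 5))² + 13²))) = -104*(-1/126 + 1/(252*√((√(-10))² + 169))) = -104*(-1/126 + 1/(252*√((I*√10)² + 169))) = -104*(-1/126 + 1/(252*√(-10 + 169))) = -104*(-1/126 + 1/(252*√159)) = -104*(-1/126 + (√159/159)/252) = -104*(-1/126 + √159/40068) = 52/63 - 26*√159/10017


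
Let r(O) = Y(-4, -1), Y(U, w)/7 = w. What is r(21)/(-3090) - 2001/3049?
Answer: -6161747/9421410 ≈ -0.65402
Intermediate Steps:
Y(U, w) = 7*w
r(O) = -7 (r(O) = 7*(-1) = -7)
r(21)/(-3090) - 2001/3049 = -7/(-3090) - 2001/3049 = -7*(-1/3090) - 2001*1/3049 = 7/3090 - 2001/3049 = -6161747/9421410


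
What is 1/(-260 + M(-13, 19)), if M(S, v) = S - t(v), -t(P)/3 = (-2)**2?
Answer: -1/261 ≈ -0.0038314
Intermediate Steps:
t(P) = -12 (t(P) = -3*(-2)**2 = -3*4 = -12)
M(S, v) = 12 + S (M(S, v) = S - 1*(-12) = S + 12 = 12 + S)
1/(-260 + M(-13, 19)) = 1/(-260 + (12 - 13)) = 1/(-260 - 1) = 1/(-261) = -1/261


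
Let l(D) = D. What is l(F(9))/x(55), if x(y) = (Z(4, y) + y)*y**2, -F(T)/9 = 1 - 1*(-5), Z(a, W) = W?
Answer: -27/166375 ≈ -0.00016228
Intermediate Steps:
F(T) = -54 (F(T) = -9*(1 - 1*(-5)) = -9*(1 + 5) = -9*6 = -54)
x(y) = 2*y**3 (x(y) = (y + y)*y**2 = (2*y)*y**2 = 2*y**3)
l(F(9))/x(55) = -54/(2*55**3) = -54/(2*166375) = -54/332750 = -54*1/332750 = -27/166375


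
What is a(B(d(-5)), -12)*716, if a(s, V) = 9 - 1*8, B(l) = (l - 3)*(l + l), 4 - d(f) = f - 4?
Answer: 716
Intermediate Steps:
d(f) = 8 - f (d(f) = 4 - (f - 4) = 4 - (-4 + f) = 4 + (4 - f) = 8 - f)
B(l) = 2*l*(-3 + l) (B(l) = (-3 + l)*(2*l) = 2*l*(-3 + l))
a(s, V) = 1 (a(s, V) = 9 - 8 = 1)
a(B(d(-5)), -12)*716 = 1*716 = 716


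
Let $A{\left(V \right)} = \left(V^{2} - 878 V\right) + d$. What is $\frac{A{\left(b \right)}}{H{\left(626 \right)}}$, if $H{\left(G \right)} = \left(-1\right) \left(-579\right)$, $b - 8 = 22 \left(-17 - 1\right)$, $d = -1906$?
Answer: $\frac{489302}{579} \approx 845.08$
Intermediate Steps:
$b = -388$ ($b = 8 + 22 \left(-17 - 1\right) = 8 + 22 \left(-18\right) = 8 - 396 = -388$)
$H{\left(G \right)} = 579$
$A{\left(V \right)} = -1906 + V^{2} - 878 V$ ($A{\left(V \right)} = \left(V^{2} - 878 V\right) - 1906 = -1906 + V^{2} - 878 V$)
$\frac{A{\left(b \right)}}{H{\left(626 \right)}} = \frac{-1906 + \left(-388\right)^{2} - -340664}{579} = \left(-1906 + 150544 + 340664\right) \frac{1}{579} = 489302 \cdot \frac{1}{579} = \frac{489302}{579}$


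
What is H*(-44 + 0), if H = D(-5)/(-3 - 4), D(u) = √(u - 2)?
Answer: 44*I*√7/7 ≈ 16.63*I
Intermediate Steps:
D(u) = √(-2 + u)
H = -I*√7/7 (H = √(-2 - 5)/(-3 - 4) = √(-7)/(-7) = (I*√7)*(-⅐) = -I*√7/7 ≈ -0.37796*I)
H*(-44 + 0) = (-I*√7/7)*(-44 + 0) = -I*√7/7*(-44) = 44*I*√7/7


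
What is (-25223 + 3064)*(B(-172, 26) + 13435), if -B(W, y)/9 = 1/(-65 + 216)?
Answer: -44953431484/151 ≈ -2.9770e+8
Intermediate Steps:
B(W, y) = -9/151 (B(W, y) = -9/(-65 + 216) = -9/151)
(-25223 + 3064)*(B(-172, 26) + 13435) = (-25223 + 3064)*(-9/151 + 13435) = -22159*2028676/151 = -44953431484/151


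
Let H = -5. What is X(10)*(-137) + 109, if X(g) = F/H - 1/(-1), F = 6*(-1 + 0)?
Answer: -962/5 ≈ -192.40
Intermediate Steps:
F = -6 (F = 6*(-1) = -6)
X(g) = 11/5 (X(g) = -6/(-5) - 1/(-1) = -6*(-1/5) - 1*(-1) = 6/5 + 1 = 11/5)
X(10)*(-137) + 109 = (11/5)*(-137) + 109 = -1507/5 + 109 = -962/5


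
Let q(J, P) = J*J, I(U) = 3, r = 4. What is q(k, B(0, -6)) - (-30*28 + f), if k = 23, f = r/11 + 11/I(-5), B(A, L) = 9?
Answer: 45044/33 ≈ 1365.0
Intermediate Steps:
f = 133/33 (f = 4/11 + 11/3 = 133/33 ≈ 4.0303)
q(J, P) = J²
q(k, B(0, -6)) - (-30*28 + f) = 23² - (-30*28 + 133/33) = 529 - (-840 + 133/33) = 529 - 1*(-27587/33) = 529 + 27587/33 = 45044/33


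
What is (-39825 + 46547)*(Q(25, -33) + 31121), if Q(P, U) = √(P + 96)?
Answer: 209269304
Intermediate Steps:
Q(P, U) = √(96 + P)
(-39825 + 46547)*(Q(25, -33) + 31121) = (-39825 + 46547)*(√(96 + 25) + 31121) = 6722*(√121 + 31121) = 6722*(11 + 31121) = 6722*31132 = 209269304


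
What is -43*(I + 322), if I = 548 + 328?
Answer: -51514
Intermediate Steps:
I = 876
-43*(I + 322) = -43*(876 + 322) = -43*1198 = -51514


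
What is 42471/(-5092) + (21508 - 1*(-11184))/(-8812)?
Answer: -135180529/11217676 ≈ -12.051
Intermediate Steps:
42471/(-5092) + (21508 - 1*(-11184))/(-8812) = 42471*(-1/5092) + (21508 + 11184)*(-1/8812) = -42471/5092 + 32692*(-1/8812) = -42471/5092 - 8173/2203 = -135180529/11217676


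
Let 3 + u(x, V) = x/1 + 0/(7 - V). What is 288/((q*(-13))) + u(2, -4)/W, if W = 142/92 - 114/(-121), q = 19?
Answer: -5359282/3417245 ≈ -1.5683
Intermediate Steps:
u(x, V) = -3 + x (u(x, V) = -3 + (x/1 + 0/(7 - V)) = -3 + (x*1 + 0) = -3 + (x + 0) = -3 + x)
W = 13835/5566 (W = 142*(1/92) - 114*(-1/121) = 71/46 + 114/121 = 13835/5566 ≈ 2.4856)
288/((q*(-13))) + u(2, -4)/W = 288/((19*(-13))) + (-3 + 2)/(13835/5566) = 288/(-247) - 1*5566/13835 = 288*(-1/247) - 5566/13835 = -288/247 - 5566/13835 = -5359282/3417245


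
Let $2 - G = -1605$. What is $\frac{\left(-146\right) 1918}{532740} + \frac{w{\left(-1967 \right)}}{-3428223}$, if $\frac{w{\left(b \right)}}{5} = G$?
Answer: $- \frac{80356583012}{152195960085} \approx -0.52798$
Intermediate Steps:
$G = 1607$ ($G = 2 - -1605 = 2 + 1605 = 1607$)
$w{\left(b \right)} = 8035$ ($w{\left(b \right)} = 5 \cdot 1607 = 8035$)
$\frac{\left(-146\right) 1918}{532740} + \frac{w{\left(-1967 \right)}}{-3428223} = \frac{\left(-146\right) 1918}{532740} + \frac{8035}{-3428223} = \left(-280028\right) \frac{1}{532740} + 8035 \left(- \frac{1}{3428223}\right) = - \frac{70007}{133185} - \frac{8035}{3428223} = - \frac{80356583012}{152195960085}$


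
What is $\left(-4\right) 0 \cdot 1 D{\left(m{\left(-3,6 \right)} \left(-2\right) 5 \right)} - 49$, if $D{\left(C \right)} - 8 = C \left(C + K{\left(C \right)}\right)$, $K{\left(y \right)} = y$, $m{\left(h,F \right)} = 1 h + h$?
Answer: $-49$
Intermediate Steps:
$m{\left(h,F \right)} = 2 h$ ($m{\left(h,F \right)} = h + h = 2 h$)
$D{\left(C \right)} = 8 + 2 C^{2}$ ($D{\left(C \right)} = 8 + C \left(C + C\right) = 8 + C 2 C = 8 + 2 C^{2}$)
$\left(-4\right) 0 \cdot 1 D{\left(m{\left(-3,6 \right)} \left(-2\right) 5 \right)} - 49 = \left(-4\right) 0 \cdot 1 \left(8 + 2 \left(2 \left(-3\right) \left(-2\right) 5\right)^{2}\right) - 49 = 0 \cdot 1 \left(8 + 2 \left(\left(-6\right) \left(-2\right) 5\right)^{2}\right) - 49 = 0 \cdot 1 \left(8 + 2 \left(12 \cdot 5\right)^{2}\right) - 49 = 0 \cdot 1 \left(8 + 2 \cdot 60^{2}\right) - 49 = 0 \cdot 1 \left(8 + 2 \cdot 3600\right) - 49 = 0 \cdot 1 \left(8 + 7200\right) - 49 = 0 \cdot 1 \cdot 7208 - 49 = 0 \cdot 7208 - 49 = 0 - 49 = -49$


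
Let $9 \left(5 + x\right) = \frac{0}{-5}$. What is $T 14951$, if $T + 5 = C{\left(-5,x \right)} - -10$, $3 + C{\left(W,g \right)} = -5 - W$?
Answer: $29902$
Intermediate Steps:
$x = -5$ ($x = -5 + \frac{0 \frac{1}{-5}}{9} = -5 + \frac{0 \left(- \frac{1}{5}\right)}{9} = -5 + \frac{1}{9} \cdot 0 = -5 + 0 = -5$)
$C{\left(W,g \right)} = -8 - W$ ($C{\left(W,g \right)} = -3 - \left(5 + W\right) = -8 - W$)
$T = 2$ ($T = -5 - -7 = -5 + \left(\left(-8 + 5\right) + 10\right) = -5 + \left(-3 + 10\right) = -5 + 7 = 2$)
$T 14951 = 2 \cdot 14951 = 29902$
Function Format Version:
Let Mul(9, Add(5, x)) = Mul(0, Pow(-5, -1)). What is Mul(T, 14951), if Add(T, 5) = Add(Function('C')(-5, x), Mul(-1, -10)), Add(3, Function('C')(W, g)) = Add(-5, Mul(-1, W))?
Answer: 29902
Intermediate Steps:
x = -5 (x = Add(-5, Mul(Rational(1, 9), Mul(0, Pow(-5, -1)))) = Add(-5, Mul(Rational(1, 9), Mul(0, Rational(-1, 5)))) = Add(-5, Mul(Rational(1, 9), 0)) = Add(-5, 0) = -5)
Function('C')(W, g) = Add(-8, Mul(-1, W)) (Function('C')(W, g) = Add(-3, Add(-5, Mul(-1, W))) = Add(-8, Mul(-1, W)))
T = 2 (T = Add(-5, Add(Add(-8, Mul(-1, -5)), Mul(-1, -10))) = Add(-5, Add(Add(-8, 5), 10)) = Add(-5, Add(-3, 10)) = Add(-5, 7) = 2)
Mul(T, 14951) = Mul(2, 14951) = 29902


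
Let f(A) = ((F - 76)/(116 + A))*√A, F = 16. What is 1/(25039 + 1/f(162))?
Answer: 3650686200/91409531742479 + 37530*√2/91409531742479 ≈ 3.9938e-5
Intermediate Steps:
f(A) = -60*√A/(116 + A) (f(A) = ((16 - 76)/(116 + A))*√A = (-60/(116 + A))*√A = -60*√A/(116 + A))
1/(25039 + 1/f(162)) = 1/(25039 + 1/(-60*√162/(116 + 162))) = 1/(25039 + 1/(-60*9*√2/278)) = 1/(25039 + 1/(-60*9*√2*1/278)) = 1/(25039 + 1/(-270*√2/139)) = 1/(25039 - 139*√2/540)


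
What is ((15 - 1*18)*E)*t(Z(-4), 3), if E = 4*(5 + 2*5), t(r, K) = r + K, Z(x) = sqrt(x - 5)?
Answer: -540 - 540*I ≈ -540.0 - 540.0*I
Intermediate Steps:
Z(x) = sqrt(-5 + x)
t(r, K) = K + r
E = 60 (E = 4*(5 + 10) = 4*15 = 60)
((15 - 1*18)*E)*t(Z(-4), 3) = ((15 - 1*18)*60)*(3 + sqrt(-5 - 4)) = ((15 - 18)*60)*(3 + sqrt(-9)) = (-3*60)*(3 + 3*I) = -180*(3 + 3*I) = -540 - 540*I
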